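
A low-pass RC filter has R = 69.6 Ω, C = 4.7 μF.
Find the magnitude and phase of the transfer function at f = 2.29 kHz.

Step 1 — Angular frequency: ω = 2π·2290 = 1.439e+04 rad/s.
Step 2 — Transfer function: H(jω) = 1/(1 + jωRC).
Step 3 — Denominator: 1 + jωRC = 1 + j·1.439e+04·69.6·4.7e-06 = 1 + j4.707.
Step 4 — H = 0.04319 - j0.2033.
Step 5 — Magnitude: |H| = 0.2078 (-13.6 dB); phase: φ = -78.0°.

|H| = 0.2078 (-13.6 dB), φ = -78.0°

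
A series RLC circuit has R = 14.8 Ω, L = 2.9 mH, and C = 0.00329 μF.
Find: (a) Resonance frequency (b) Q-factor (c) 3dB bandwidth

Step 1 — Resonance: ω₀ = 1/√(LC) = 1/√(0.0029·3.29e-09) = 3.237e+05 rad/s.
Step 2 — f₀ = ω₀/(2π) = 5.153e+04 Hz.
Step 3 — Series Q: Q = ω₀L/R = 3.237e+05·0.0029/14.8 = 63.44.
Step 4 — Bandwidth: Δω = ω₀/Q = 5103 rad/s; BW = Δω/(2π) = 812.2 Hz.

(a) f₀ = 5.153e+04 Hz  (b) Q = 63.44  (c) BW = 812.2 Hz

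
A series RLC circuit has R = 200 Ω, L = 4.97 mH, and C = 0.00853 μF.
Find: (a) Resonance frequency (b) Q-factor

Step 1 — Resonance condition Im(Z)=0 gives ω₀ = 1/√(LC).
Step 2 — ω₀ = 1/√(0.00497·8.53e-09) = 1.536e+05 rad/s.
Step 3 — f₀ = ω₀/(2π) = 2.444e+04 Hz.
Step 4 — Series Q: Q = ω₀L/R = 1.536e+05·0.00497/200 = 3.817.

(a) f₀ = 2.444e+04 Hz  (b) Q = 3.817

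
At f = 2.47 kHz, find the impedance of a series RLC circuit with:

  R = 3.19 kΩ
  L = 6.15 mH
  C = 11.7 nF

Step 1 — Angular frequency: ω = 2π·f = 2π·2470 = 1.552e+04 rad/s.
Step 2 — Component impedances:
  R: Z = R = 3190 Ω
  L: Z = jωL = j·1.552e+04·0.00615 = 0 + j95.44 Ω
  C: Z = 1/(jωC) = -j/(ω·C) = 0 - j5507 Ω
Step 3 — Series combination: Z_total = R + L + C = 3190 - j5412 Ω = 6282∠-59.5° Ω.

Z = 3190 - j5412 Ω = 6282∠-59.5° Ω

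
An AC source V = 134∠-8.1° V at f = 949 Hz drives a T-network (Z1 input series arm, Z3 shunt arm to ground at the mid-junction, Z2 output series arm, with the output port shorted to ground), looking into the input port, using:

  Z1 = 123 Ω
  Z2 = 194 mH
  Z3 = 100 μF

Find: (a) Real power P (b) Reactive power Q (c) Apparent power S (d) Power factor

Step 1 — Angular frequency: ω = 2π·f = 2π·949 = 5963 rad/s.
Step 2 — Component impedances:
  Z1: Z = R = 123 Ω
  Z2: Z = jωL = j·5963·0.194 = 0 + j1157 Ω
  Z3: Z = 1/(jωC) = -j/(ω·C) = 0 - j1.677 Ω
Step 3 — With the output port shorted to ground, the output series arm Z2 runs from the junction to ground; the shunt arm Z3 also runs from the junction to ground. They appear in parallel: Z3 || Z2 = 0 - j1.68 Ω.
Step 4 — Series with input arm Z1: Z_in = Z1 + (Z3 || Z2) = 123 - j1.68 Ω = 123∠-0.8° Ω.
Step 5 — Source phasor: V = 134∠-8.1° V = 132.7 - j18.88 V.
Step 6 — Current: I = V / Z = 1.08 - j0.1387 A = 1.089∠-7.3° A.
Step 7 — Complex power: S = V·I* = 146 - j1.993 VA.
Step 8 — Real power: P = Re(S) = 146 W.
Step 9 — Reactive power: Q = Im(S) = -1.993 VAR.
Step 10 — Apparent power: |S| = 146 VA.
Step 11 — Power factor: PF = P/|S| = 0.9999 (leading).

(a) P = 146 W  (b) Q = -1.993 VAR  (c) S = 146 VA  (d) PF = 0.9999 (leading)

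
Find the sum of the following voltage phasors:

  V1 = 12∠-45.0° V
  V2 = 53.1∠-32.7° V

Step 1 — Convert each phasor to rectangular form:
  V1 = 12·(cos(-45.0°) + j·sin(-45.0°)) = 8.485 - j8.485 V
  V2 = 53.1·(cos(-32.7°) + j·sin(-32.7°)) = 44.68 - j28.69 V
Step 2 — Sum components: V_total = 53.17 - j37.17 V.
Step 3 — Convert to polar: |V_total| = 64.87 V, ∠V_total = -35.0°.

V_total = 64.87∠-35.0° V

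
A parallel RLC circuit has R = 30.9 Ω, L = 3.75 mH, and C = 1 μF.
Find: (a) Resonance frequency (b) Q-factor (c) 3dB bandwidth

Step 1 — Resonance: ω₀ = 1/√(LC) = 1/√(0.00375·1e-06) = 1.633e+04 rad/s.
Step 2 — f₀ = ω₀/(2π) = 2599 Hz.
Step 3 — Parallel Q: Q = R/(ω₀L) = 30.9/(1.633e+04·0.00375) = 0.5046.
Step 4 — Bandwidth: Δω = ω₀/Q = 3.236e+04 rad/s; BW = Δω/(2π) = 5151 Hz.

(a) f₀ = 2599 Hz  (b) Q = 0.5046  (c) BW = 5151 Hz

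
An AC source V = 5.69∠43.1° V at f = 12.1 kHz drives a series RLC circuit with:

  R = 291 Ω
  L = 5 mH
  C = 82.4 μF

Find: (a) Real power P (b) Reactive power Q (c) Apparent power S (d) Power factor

Step 1 — Angular frequency: ω = 2π·f = 2π·1.21e+04 = 7.603e+04 rad/s.
Step 2 — Component impedances:
  R: Z = R = 291 Ω
  L: Z = jωL = j·7.603e+04·0.005 = 0 + j380.1 Ω
  C: Z = 1/(jωC) = -j/(ω·C) = 0 - j0.1596 Ω
Step 3 — Series combination: Z_total = R + L + C = 291 + j380 Ω = 478.6∠52.6° Ω.
Step 4 — Source phasor: V = 5.69∠43.1° V = 4.155 + j3.888 V.
Step 5 — Current: I = V / Z = 0.01173 - j0.001953 A = 0.01189∠-9.5° A.
Step 6 — Complex power: S = V·I* = 0.04113 + j0.05371 VA.
Step 7 — Real power: P = Re(S) = 0.04113 W.
Step 8 — Reactive power: Q = Im(S) = 0.05371 VAR.
Step 9 — Apparent power: |S| = 0.06765 VA.
Step 10 — Power factor: PF = P/|S| = 0.608 (lagging).

(a) P = 0.04113 W  (b) Q = 0.05371 VAR  (c) S = 0.06765 VA  (d) PF = 0.608 (lagging)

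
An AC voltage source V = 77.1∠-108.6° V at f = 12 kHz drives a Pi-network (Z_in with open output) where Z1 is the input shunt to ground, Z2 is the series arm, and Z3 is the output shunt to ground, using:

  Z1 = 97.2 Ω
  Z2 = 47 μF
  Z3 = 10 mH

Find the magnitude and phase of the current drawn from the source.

Step 1 — Angular frequency: ω = 2π·f = 2π·1.2e+04 = 7.54e+04 rad/s.
Step 2 — Component impedances:
  Z1: Z = R = 97.2 Ω
  Z2: Z = 1/(jωC) = -j/(ω·C) = 0 - j0.2822 Ω
  Z3: Z = jωL = j·7.54e+04·0.01 = 0 + j754 Ω
Step 3 — With open output, the series arm Z2 and the output shunt Z3 appear in series to ground: Z2 + Z3 = 0 + j753.7 Ω.
Step 4 — Parallel with input shunt Z1: Z_in = Z1 || (Z2 + Z3) = 95.61 + j12.33 Ω = 96.4∠7.3° Ω.
Step 5 — Source phasor: V = 77.1∠-108.6° V = -24.59 - j73.07 V.
Step 6 — Ohm's law: I = V / Z_total = (-24.59 - j73.07) / (95.61 + j12.33) = -0.35 - j0.7192 A.
Step 7 — Convert to polar: |I| = 0.7998 A, ∠I = -115.9°.

I = 0.7998∠-115.9° A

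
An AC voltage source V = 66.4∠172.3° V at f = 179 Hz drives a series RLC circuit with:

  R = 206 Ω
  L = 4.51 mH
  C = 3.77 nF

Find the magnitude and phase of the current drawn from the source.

Step 1 — Angular frequency: ω = 2π·f = 2π·179 = 1125 rad/s.
Step 2 — Component impedances:
  R: Z = R = 206 Ω
  L: Z = jωL = j·1125·0.00451 = 0 + j5.072 Ω
  C: Z = 1/(jωC) = -j/(ω·C) = 0 - j2.358e+05 Ω
Step 3 — Series combination: Z_total = R + L + C = 206 - j2.358e+05 Ω = 2.358e+05∠-89.9° Ω.
Step 4 — Source phasor: V = 66.4∠172.3° V = -65.8 + j8.897 V.
Step 5 — Ohm's law: I = V / Z_total = (-65.8 + j8.897) / (206 - j2.358e+05) = -3.797e-05 - j0.000279 A.
Step 6 — Convert to polar: |I| = 0.0002815 A, ∠I = -97.8°.

I = 0.0002815∠-97.8° A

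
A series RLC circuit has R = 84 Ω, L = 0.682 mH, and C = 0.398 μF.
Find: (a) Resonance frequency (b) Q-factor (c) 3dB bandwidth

Step 1 — Resonance condition Im(Z)=0 gives ω₀ = 1/√(LC).
Step 2 — ω₀ = 1/√(0.000682·3.98e-07) = 6.07e+04 rad/s.
Step 3 — f₀ = ω₀/(2π) = 9660 Hz.
Step 4 — Series Q: Q = ω₀L/R = 6.07e+04·0.000682/84 = 0.4928.
Step 5 — 3dB bandwidth: Δω = ω₀/Q = 1.232e+05 rad/s; BW = Δω/(2π) = 1.96e+04 Hz.

(a) f₀ = 9660 Hz  (b) Q = 0.4928  (c) BW = 1.96e+04 Hz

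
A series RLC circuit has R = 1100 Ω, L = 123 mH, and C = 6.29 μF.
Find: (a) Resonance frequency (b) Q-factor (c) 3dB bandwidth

Step 1 — Resonance condition Im(Z)=0 gives ω₀ = 1/√(LC).
Step 2 — ω₀ = 1/√(0.123·6.29e-06) = 1137 rad/s.
Step 3 — f₀ = ω₀/(2π) = 180.9 Hz.
Step 4 — Series Q: Q = ω₀L/R = 1137·0.123/1100 = 0.1271.
Step 5 — 3dB bandwidth: Δω = ω₀/Q = 8943 rad/s; BW = Δω/(2π) = 1423 Hz.

(a) f₀ = 180.9 Hz  (b) Q = 0.1271  (c) BW = 1423 Hz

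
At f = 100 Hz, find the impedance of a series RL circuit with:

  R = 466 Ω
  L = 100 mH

Step 1 — Angular frequency: ω = 2π·f = 2π·100 = 628.3 rad/s.
Step 2 — Component impedances:
  R: Z = R = 466 Ω
  L: Z = jωL = j·628.3·0.1 = 0 + j62.83 Ω
Step 3 — Series combination: Z_total = R + L = 466 + j62.83 Ω = 470.2∠7.7° Ω.

Z = 466 + j62.83 Ω = 470.2∠7.7° Ω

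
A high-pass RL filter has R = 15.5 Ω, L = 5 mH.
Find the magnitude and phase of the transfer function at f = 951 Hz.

Step 1 — Angular frequency: ω = 2π·951 = 5975 rad/s.
Step 2 — Transfer function: H(jω) = jωL/(R + jωL).
Step 3 — Numerator jωL = j·29.88; denominator R + jωL = 15.5 + j29.88.
Step 4 — H = 0.7879 + j0.4088.
Step 5 — Magnitude: |H| = 0.8877 (-1.0 dB); phase: φ = 27.4°.

|H| = 0.8877 (-1.0 dB), φ = 27.4°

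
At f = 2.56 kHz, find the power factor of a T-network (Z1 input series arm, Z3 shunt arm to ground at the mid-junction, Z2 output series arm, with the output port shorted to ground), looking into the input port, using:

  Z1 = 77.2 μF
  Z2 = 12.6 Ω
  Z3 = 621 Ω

Step 1 — Angular frequency: ω = 2π·f = 2π·2560 = 1.608e+04 rad/s.
Step 2 — Component impedances:
  Z1: Z = 1/(jωC) = -j/(ω·C) = 0 - j0.8053 Ω
  Z2: Z = R = 12.6 Ω
  Z3: Z = R = 621 Ω
Step 3 — With the output port shorted to ground, the output series arm Z2 runs from the junction to ground; the shunt arm Z3 also runs from the junction to ground. They appear in parallel: Z3 || Z2 = 12.35 Ω.
Step 4 — Series with input arm Z1: Z_in = Z1 + (Z3 || Z2) = 12.35 - j0.8053 Ω = 12.38∠-3.7° Ω.
Step 5 — Power factor: PF = cos(φ) = Re(Z)/|Z| = 12.3494/12.3757 = 0.9979.
Step 6 — Type: Im(Z) = -0.8053 ⇒ leading (phase φ = -3.7°).

PF = 0.9979 (leading, φ = -3.7°)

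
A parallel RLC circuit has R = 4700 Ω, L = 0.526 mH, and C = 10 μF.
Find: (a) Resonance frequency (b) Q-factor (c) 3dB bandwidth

Step 1 — Resonance: ω₀ = 1/√(LC) = 1/√(0.000526·1e-05) = 1.379e+04 rad/s.
Step 2 — f₀ = ω₀/(2π) = 2194 Hz.
Step 3 — Parallel Q: Q = R/(ω₀L) = 4700/(1.379e+04·0.000526) = 648.
Step 4 — Bandwidth: Δω = ω₀/Q = 21.28 rad/s; BW = Δω/(2π) = 3.386 Hz.

(a) f₀ = 2194 Hz  (b) Q = 648  (c) BW = 3.386 Hz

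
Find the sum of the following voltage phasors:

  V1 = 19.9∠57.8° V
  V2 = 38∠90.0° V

Step 1 — Convert each phasor to rectangular form:
  V1 = 19.9·(cos(57.8°) + j·sin(57.8°)) = 10.6 + j16.84 V
  V2 = 38·(cos(90.0°) + j·sin(90.0°)) = 0 + j38 V
Step 2 — Sum components: V_total = 10.6 + j54.84 V.
Step 3 — Convert to polar: |V_total| = 55.86 V, ∠V_total = 79.1°.

V_total = 55.86∠79.1° V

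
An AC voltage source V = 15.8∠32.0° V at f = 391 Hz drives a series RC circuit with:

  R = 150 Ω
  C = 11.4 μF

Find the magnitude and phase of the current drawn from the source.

Step 1 — Angular frequency: ω = 2π·f = 2π·391 = 2457 rad/s.
Step 2 — Component impedances:
  R: Z = R = 150 Ω
  C: Z = 1/(jωC) = -j/(ω·C) = 0 - j35.71 Ω
Step 3 — Series combination: Z_total = R + C = 150 - j35.71 Ω = 154.2∠-13.4° Ω.
Step 4 — Source phasor: V = 15.8∠32.0° V = 13.4 + j8.373 V.
Step 5 — Ohm's law: I = V / Z_total = (13.4 + j8.373) / (150 - j35.71) = 0.07196 + j0.07295 A.
Step 6 — Convert to polar: |I| = 0.1025 A, ∠I = 45.4°.

I = 0.1025∠45.4° A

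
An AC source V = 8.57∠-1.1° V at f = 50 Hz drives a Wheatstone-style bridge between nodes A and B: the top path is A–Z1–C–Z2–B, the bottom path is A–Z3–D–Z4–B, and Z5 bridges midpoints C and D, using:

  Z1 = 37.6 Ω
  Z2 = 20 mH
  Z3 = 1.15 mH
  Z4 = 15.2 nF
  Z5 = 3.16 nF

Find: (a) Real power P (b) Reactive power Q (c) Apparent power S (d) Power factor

Step 1 — Angular frequency: ω = 2π·f = 2π·50 = 314.2 rad/s.
Step 2 — Component impedances:
  Z1: Z = R = 37.6 Ω
  Z2: Z = jωL = j·314.2·0.02 = 0 + j6.283 Ω
  Z3: Z = jωL = j·314.2·0.00115 = 0 + j0.3613 Ω
  Z4: Z = 1/(jωC) = -j/(ω·C) = 0 - j2.094e+05 Ω
  Z5: Z = 1/(jωC) = -j/(ω·C) = 0 - j1.007e+06 Ω
Step 3 — Bridge requires nodal analysis (the Z5 bridge couples midpoints C and D, so the two paths cannot be reduced to a simple series/parallel combination). Setting node B to ground and injecting 1 A at node A, the 3-node admittance system at A, C, D solves to V_A = Z_AB = 37.6 + j6.275 Ω = 38.12∠9.5° Ω.
Step 4 — Source phasor: V = 8.57∠-1.1° V = 8.568 - j0.1645 V.
Step 5 — Current: I = V / Z = 0.221 - j0.04125 A = 0.2248∠-10.6° A.
Step 6 — Complex power: S = V·I* = 1.9 + j0.3171 VA.
Step 7 — Real power: P = Re(S) = 1.9 W.
Step 8 — Reactive power: Q = Im(S) = 0.3171 VAR.
Step 9 — Apparent power: |S| = 1.927 VA.
Step 10 — Power factor: PF = P/|S| = 0.9864 (lagging).

(a) P = 1.9 W  (b) Q = 0.3171 VAR  (c) S = 1.927 VA  (d) PF = 0.9864 (lagging)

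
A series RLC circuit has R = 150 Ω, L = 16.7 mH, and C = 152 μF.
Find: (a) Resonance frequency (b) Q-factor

Step 1 — Resonance condition Im(Z)=0 gives ω₀ = 1/√(LC).
Step 2 — ω₀ = 1/√(0.0167·0.000152) = 627.7 rad/s.
Step 3 — f₀ = ω₀/(2π) = 99.89 Hz.
Step 4 — Series Q: Q = ω₀L/R = 627.7·0.0167/150 = 0.06988.

(a) f₀ = 99.89 Hz  (b) Q = 0.06988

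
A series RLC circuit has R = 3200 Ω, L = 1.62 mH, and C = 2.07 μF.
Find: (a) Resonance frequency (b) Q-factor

Step 1 — Resonance condition Im(Z)=0 gives ω₀ = 1/√(LC).
Step 2 — ω₀ = 1/√(0.00162·2.07e-06) = 1.727e+04 rad/s.
Step 3 — f₀ = ω₀/(2π) = 2748 Hz.
Step 4 — Series Q: Q = ω₀L/R = 1.727e+04·0.00162/3200 = 0.008742.

(a) f₀ = 2748 Hz  (b) Q = 0.008742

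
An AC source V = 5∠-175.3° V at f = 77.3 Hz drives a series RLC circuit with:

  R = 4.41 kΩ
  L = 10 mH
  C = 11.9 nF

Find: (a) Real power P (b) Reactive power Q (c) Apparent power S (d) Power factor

Step 1 — Angular frequency: ω = 2π·f = 2π·77.3 = 485.7 rad/s.
Step 2 — Component impedances:
  R: Z = R = 4410 Ω
  L: Z = jωL = j·485.7·0.01 = 0 + j4.857 Ω
  C: Z = 1/(jωC) = -j/(ω·C) = 0 - j1.73e+05 Ω
Step 3 — Series combination: Z_total = R + L + C = 4410 - j1.73e+05 Ω = 1.731e+05∠-88.5° Ω.
Step 4 — Source phasor: V = 5∠-175.3° V = -4.983 - j0.4097 V.
Step 5 — Current: I = V / Z = 1.633e-06 - j2.884e-05 A = 2.889e-05∠-86.8° A.
Step 6 — Complex power: S = V·I* = 3.681e-06 - j0.0001444 VA.
Step 7 — Real power: P = Re(S) = 3.681e-06 W.
Step 8 — Reactive power: Q = Im(S) = -0.0001444 VAR.
Step 9 — Apparent power: |S| = 0.0001444 VA.
Step 10 — Power factor: PF = P/|S| = 0.02548 (leading).

(a) P = 3.681e-06 W  (b) Q = -0.0001444 VAR  (c) S = 0.0001444 VA  (d) PF = 0.02548 (leading)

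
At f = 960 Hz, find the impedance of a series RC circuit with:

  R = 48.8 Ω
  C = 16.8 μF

Step 1 — Angular frequency: ω = 2π·f = 2π·960 = 6032 rad/s.
Step 2 — Component impedances:
  R: Z = R = 48.8 Ω
  C: Z = 1/(jωC) = -j/(ω·C) = 0 - j9.868 Ω
Step 3 — Series combination: Z_total = R + C = 48.8 - j9.868 Ω = 49.79∠-11.4° Ω.

Z = 48.8 - j9.868 Ω = 49.79∠-11.4° Ω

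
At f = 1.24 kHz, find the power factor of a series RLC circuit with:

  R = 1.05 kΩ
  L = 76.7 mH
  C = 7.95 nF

Step 1 — Angular frequency: ω = 2π·f = 2π·1240 = 7791 rad/s.
Step 2 — Component impedances:
  R: Z = R = 1050 Ω
  L: Z = jωL = j·7791·0.0767 = 0 + j597.6 Ω
  C: Z = 1/(jωC) = -j/(ω·C) = 0 - j1.614e+04 Ω
Step 3 — Series combination: Z_total = R + L + C = 1050 - j1.555e+04 Ω = 1.558e+04∠-86.1° Ω.
Step 4 — Power factor: PF = cos(φ) = Re(Z)/|Z| = 1050/15583 = 0.06738.
Step 5 — Type: Im(Z) = -1.555e+04 ⇒ leading (phase φ = -86.1°).

PF = 0.06738 (leading, φ = -86.1°)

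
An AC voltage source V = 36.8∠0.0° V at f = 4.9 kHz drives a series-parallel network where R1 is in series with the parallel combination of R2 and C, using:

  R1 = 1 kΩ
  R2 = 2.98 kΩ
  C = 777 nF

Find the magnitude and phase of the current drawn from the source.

Step 1 — Angular frequency: ω = 2π·f = 2π·4900 = 3.079e+04 rad/s.
Step 2 — Component impedances:
  R1: Z = R = 1000 Ω
  R2: Z = R = 2980 Ω
  C: Z = 1/(jωC) = -j/(ω·C) = 0 - j41.8 Ω
Step 3 — Parallel branch: R2 || C = 1/(1/R2 + 1/C) = 0.5863 - j41.79 Ω.
Step 4 — Series with R1: Z_total = R1 + (R2 || C) = 1001 - j41.79 Ω = 1001∠-2.4° Ω.
Step 5 — Source phasor: V = 36.8∠0.0° V = 36.8 V.
Step 6 — Ohm's law: I = V / Z_total = (36.8) / (1001 - j41.79) = 0.03671 + j0.001534 A.
Step 7 — Convert to polar: |I| = 0.03675 A, ∠I = 2.4°.

I = 0.03675∠2.4° A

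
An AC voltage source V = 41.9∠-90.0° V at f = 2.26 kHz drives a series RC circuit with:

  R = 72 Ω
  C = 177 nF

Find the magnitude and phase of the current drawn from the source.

Step 1 — Angular frequency: ω = 2π·f = 2π·2260 = 1.42e+04 rad/s.
Step 2 — Component impedances:
  R: Z = R = 72 Ω
  C: Z = 1/(jωC) = -j/(ω·C) = 0 - j397.9 Ω
Step 3 — Series combination: Z_total = R + C = 72 - j397.9 Ω = 404.3∠-79.7° Ω.
Step 4 — Source phasor: V = 41.9∠-90.0° V = 0 - j41.9 V.
Step 5 — Ohm's law: I = V / Z_total = (0 - j41.9) / (72 - j397.9) = 0.102 - j0.01845 A.
Step 6 — Convert to polar: |I| = 0.1036 A, ∠I = -10.3°.

I = 0.1036∠-10.3° A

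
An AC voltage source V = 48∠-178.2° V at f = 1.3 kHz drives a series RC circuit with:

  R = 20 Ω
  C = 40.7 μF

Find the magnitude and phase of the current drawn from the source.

Step 1 — Angular frequency: ω = 2π·f = 2π·1300 = 8168 rad/s.
Step 2 — Component impedances:
  R: Z = R = 20 Ω
  C: Z = 1/(jωC) = -j/(ω·C) = 0 - j3.008 Ω
Step 3 — Series combination: Z_total = R + C = 20 - j3.008 Ω = 20.22∠-8.6° Ω.
Step 4 — Source phasor: V = 48∠-178.2° V = -47.98 - j1.508 V.
Step 5 — Ohm's law: I = V / Z_total = (-47.98 - j1.508) / (20 - j3.008) = -2.335 - j0.4265 A.
Step 6 — Convert to polar: |I| = 2.373 A, ∠I = -169.6°.

I = 2.373∠-169.6° A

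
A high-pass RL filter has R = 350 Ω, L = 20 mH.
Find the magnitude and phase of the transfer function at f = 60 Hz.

Step 1 — Angular frequency: ω = 2π·60 = 377 rad/s.
Step 2 — Transfer function: H(jω) = jωL/(R + jωL).
Step 3 — Numerator jωL = j·7.54; denominator R + jωL = 350 + j7.54.
Step 4 — H = 0.0004639 + j0.02153.
Step 5 — Magnitude: |H| = 0.02154 (-33.3 dB); phase: φ = 88.8°.

|H| = 0.02154 (-33.3 dB), φ = 88.8°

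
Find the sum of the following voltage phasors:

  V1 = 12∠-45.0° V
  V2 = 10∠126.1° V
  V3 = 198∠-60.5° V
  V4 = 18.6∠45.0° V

Step 1 — Convert each phasor to rectangular form:
  V1 = 12·(cos(-45.0°) + j·sin(-45.0°)) = 8.485 - j8.485 V
  V2 = 10·(cos(126.1°) + j·sin(126.1°)) = -5.892 + j8.08 V
  V3 = 198·(cos(-60.5°) + j·sin(-60.5°)) = 97.5 - j172.3 V
  V4 = 18.6·(cos(45.0°) + j·sin(45.0°)) = 13.15 + j13.15 V
Step 2 — Sum components: V_total = 113.2 - j159.6 V.
Step 3 — Convert to polar: |V_total| = 195.7 V, ∠V_total = -54.6°.

V_total = 195.7∠-54.6° V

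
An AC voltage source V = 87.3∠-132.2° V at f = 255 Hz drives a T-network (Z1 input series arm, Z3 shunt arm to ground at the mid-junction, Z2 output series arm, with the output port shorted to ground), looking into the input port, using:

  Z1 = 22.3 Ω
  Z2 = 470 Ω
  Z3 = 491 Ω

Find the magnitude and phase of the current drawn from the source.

Step 1 — Angular frequency: ω = 2π·f = 2π·255 = 1602 rad/s.
Step 2 — Component impedances:
  Z1: Z = R = 22.3 Ω
  Z2: Z = R = 470 Ω
  Z3: Z = R = 491 Ω
Step 3 — With the output port shorted to ground, the output series arm Z2 runs from the junction to ground; the shunt arm Z3 also runs from the junction to ground. They appear in parallel: Z3 || Z2 = 240.1 Ω.
Step 4 — Series with input arm Z1: Z_in = Z1 + (Z3 || Z2) = 262.4 Ω = 262.4∠0.0° Ω.
Step 5 — Source phasor: V = 87.3∠-132.2° V = -58.64 - j64.67 V.
Step 6 — Ohm's law: I = V / Z_total = (-58.64 - j64.67) / (262.4) = -0.2235 - j0.2464 A.
Step 7 — Convert to polar: |I| = 0.3327 A, ∠I = -132.2°.

I = 0.3327∠-132.2° A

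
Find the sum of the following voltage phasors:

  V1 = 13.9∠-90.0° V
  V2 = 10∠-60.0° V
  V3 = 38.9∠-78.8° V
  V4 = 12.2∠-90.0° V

Step 1 — Convert each phasor to rectangular form:
  V1 = 13.9·(cos(-90.0°) + j·sin(-90.0°)) = 0 - j13.9 V
  V2 = 10·(cos(-60.0°) + j·sin(-60.0°)) = 5 - j8.66 V
  V3 = 38.9·(cos(-78.8°) + j·sin(-78.8°)) = 7.556 - j38.16 V
  V4 = 12.2·(cos(-90.0°) + j·sin(-90.0°)) = 0 - j12.2 V
Step 2 — Sum components: V_total = 12.56 - j72.92 V.
Step 3 — Convert to polar: |V_total| = 73.99 V, ∠V_total = -80.2°.

V_total = 73.99∠-80.2° V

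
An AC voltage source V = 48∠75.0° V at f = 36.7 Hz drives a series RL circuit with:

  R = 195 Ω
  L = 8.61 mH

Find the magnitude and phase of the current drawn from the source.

Step 1 — Angular frequency: ω = 2π·f = 2π·36.7 = 230.6 rad/s.
Step 2 — Component impedances:
  R: Z = R = 195 Ω
  L: Z = jωL = j·230.6·0.00861 = 0 + j1.985 Ω
Step 3 — Series combination: Z_total = R + L = 195 + j1.985 Ω = 195∠0.6° Ω.
Step 4 — Source phasor: V = 48∠75.0° V = 12.42 + j46.36 V.
Step 5 — Ohm's law: I = V / Z_total = (12.42 + j46.36) / (195 + j1.985) = 0.06612 + j0.2371 A.
Step 6 — Convert to polar: |I| = 0.2461 A, ∠I = 74.4°.

I = 0.2461∠74.4° A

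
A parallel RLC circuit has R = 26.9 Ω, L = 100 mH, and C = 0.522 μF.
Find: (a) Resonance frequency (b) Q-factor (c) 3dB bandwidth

Step 1 — Resonance: ω₀ = 1/√(LC) = 1/√(0.1·5.22e-07) = 4377 rad/s.
Step 2 — f₀ = ω₀/(2π) = 696.6 Hz.
Step 3 — Parallel Q: Q = R/(ω₀L) = 26.9/(4377·0.1) = 0.06146.
Step 4 — Bandwidth: Δω = ω₀/Q = 7.122e+04 rad/s; BW = Δω/(2π) = 1.133e+04 Hz.

(a) f₀ = 696.6 Hz  (b) Q = 0.06146  (c) BW = 1.133e+04 Hz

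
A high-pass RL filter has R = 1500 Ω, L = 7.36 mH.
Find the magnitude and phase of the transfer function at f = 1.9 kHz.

Step 1 — Angular frequency: ω = 2π·1900 = 1.194e+04 rad/s.
Step 2 — Transfer function: H(jω) = jωL/(R + jωL).
Step 3 — Numerator jωL = j·87.86; denominator R + jωL = 1500 + j87.86.
Step 4 — H = 0.003419 + j0.05838.
Step 5 — Magnitude: |H| = 0.05848 (-24.7 dB); phase: φ = 86.6°.

|H| = 0.05848 (-24.7 dB), φ = 86.6°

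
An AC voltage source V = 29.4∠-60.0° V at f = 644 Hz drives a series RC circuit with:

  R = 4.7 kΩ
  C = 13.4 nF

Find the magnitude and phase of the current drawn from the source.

Step 1 — Angular frequency: ω = 2π·f = 2π·644 = 4046 rad/s.
Step 2 — Component impedances:
  R: Z = R = 4700 Ω
  C: Z = 1/(jωC) = -j/(ω·C) = 0 - j1.844e+04 Ω
Step 3 — Series combination: Z_total = R + C = 4700 - j1.844e+04 Ω = 1.903e+04∠-75.7° Ω.
Step 4 — Source phasor: V = 29.4∠-60.0° V = 14.7 - j25.46 V.
Step 5 — Ohm's law: I = V / Z_total = (14.7 - j25.46) / (4700 - j1.844e+04) = 0.001487 + j0.0004181 A.
Step 6 — Convert to polar: |I| = 0.001545 A, ∠I = 15.7°.

I = 0.001545∠15.7° A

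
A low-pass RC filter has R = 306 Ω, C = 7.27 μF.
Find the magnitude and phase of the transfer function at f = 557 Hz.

Step 1 — Angular frequency: ω = 2π·557 = 3500 rad/s.
Step 2 — Transfer function: H(jω) = 1/(1 + jωRC).
Step 3 — Denominator: 1 + jωRC = 1 + j·3500·306·7.27e-06 = 1 + j7.786.
Step 4 — H = 0.01623 - j0.1264.
Step 5 — Magnitude: |H| = 0.1274 (-17.9 dB); phase: φ = -82.7°.

|H| = 0.1274 (-17.9 dB), φ = -82.7°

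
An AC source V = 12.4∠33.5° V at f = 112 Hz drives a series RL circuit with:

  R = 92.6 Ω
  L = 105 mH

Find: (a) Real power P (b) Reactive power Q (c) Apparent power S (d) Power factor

Step 1 — Angular frequency: ω = 2π·f = 2π·112 = 703.7 rad/s.
Step 2 — Component impedances:
  R: Z = R = 92.6 Ω
  L: Z = jωL = j·703.7·0.105 = 0 + j73.89 Ω
Step 3 — Series combination: Z_total = R + L = 92.6 + j73.89 Ω = 118.5∠38.6° Ω.
Step 4 — Source phasor: V = 12.4∠33.5° V = 10.34 + j6.844 V.
Step 5 — Current: I = V / Z = 0.1043 - j0.009283 A = 0.1047∠-5.1° A.
Step 6 — Complex power: S = V·I* = 1.015 + j0.8095 VA.
Step 7 — Real power: P = Re(S) = 1.015 W.
Step 8 — Reactive power: Q = Im(S) = 0.8095 VAR.
Step 9 — Apparent power: |S| = 1.298 VA.
Step 10 — Power factor: PF = P/|S| = 0.7816 (lagging).

(a) P = 1.015 W  (b) Q = 0.8095 VAR  (c) S = 1.298 VA  (d) PF = 0.7816 (lagging)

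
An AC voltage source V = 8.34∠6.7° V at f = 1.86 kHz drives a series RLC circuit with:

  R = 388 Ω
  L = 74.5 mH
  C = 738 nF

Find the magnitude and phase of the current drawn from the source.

Step 1 — Angular frequency: ω = 2π·f = 2π·1860 = 1.169e+04 rad/s.
Step 2 — Component impedances:
  R: Z = R = 388 Ω
  L: Z = jωL = j·1.169e+04·0.0745 = 0 + j870.7 Ω
  C: Z = 1/(jωC) = -j/(ω·C) = 0 - j115.9 Ω
Step 3 — Series combination: Z_total = R + L + C = 388 + j754.7 Ω = 848.6∠62.8° Ω.
Step 4 — Source phasor: V = 8.34∠6.7° V = 8.283 + j0.973 V.
Step 5 — Ohm's law: I = V / Z_total = (8.283 + j0.973) / (388 + j754.7) = 0.005483 - j0.008156 A.
Step 6 — Convert to polar: |I| = 0.009828 A, ∠I = -56.1°.

I = 0.009828∠-56.1° A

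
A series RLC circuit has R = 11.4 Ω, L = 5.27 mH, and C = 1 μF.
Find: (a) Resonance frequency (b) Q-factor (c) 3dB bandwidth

Step 1 — Resonance: ω₀ = 1/√(LC) = 1/√(0.00527·1e-06) = 1.378e+04 rad/s.
Step 2 — f₀ = ω₀/(2π) = 2192 Hz.
Step 3 — Series Q: Q = ω₀L/R = 1.378e+04·0.00527/11.4 = 6.368.
Step 4 — Bandwidth: Δω = ω₀/Q = 2163 rad/s; BW = Δω/(2π) = 344.3 Hz.

(a) f₀ = 2192 Hz  (b) Q = 6.368  (c) BW = 344.3 Hz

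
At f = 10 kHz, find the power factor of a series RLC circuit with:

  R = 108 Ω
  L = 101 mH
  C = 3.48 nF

Step 1 — Angular frequency: ω = 2π·f = 2π·1e+04 = 6.283e+04 rad/s.
Step 2 — Component impedances:
  R: Z = R = 108 Ω
  L: Z = jωL = j·6.283e+04·0.101 = 0 + j6346 Ω
  C: Z = 1/(jωC) = -j/(ω·C) = 0 - j4573 Ω
Step 3 — Series combination: Z_total = R + L + C = 108 + j1773 Ω = 1776∠86.5° Ω.
Step 4 — Power factor: PF = cos(φ) = Re(Z)/|Z| = 108/1776 = 0.06081.
Step 5 — Type: Im(Z) = 1773 ⇒ lagging (phase φ = 86.5°).

PF = 0.06081 (lagging, φ = 86.5°)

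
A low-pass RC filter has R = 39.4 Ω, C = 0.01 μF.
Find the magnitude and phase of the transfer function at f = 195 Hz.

Step 1 — Angular frequency: ω = 2π·195 = 1225 rad/s.
Step 2 — Transfer function: H(jω) = 1/(1 + jωRC).
Step 3 — Denominator: 1 + jωRC = 1 + j·1225·39.4·1e-08 = 1 + j0.0004827.
Step 4 — H = 1 - j0.0004827.
Step 5 — Magnitude: |H| = 1 (-0.0 dB); phase: φ = -0.0°.

|H| = 1 (-0.0 dB), φ = -0.0°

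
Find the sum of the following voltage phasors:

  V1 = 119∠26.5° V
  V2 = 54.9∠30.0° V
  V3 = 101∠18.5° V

Step 1 — Convert each phasor to rectangular form:
  V1 = 119·(cos(26.5°) + j·sin(26.5°)) = 106.5 + j53.1 V
  V2 = 54.9·(cos(30.0°) + j·sin(30.0°)) = 47.54 + j27.45 V
  V3 = 101·(cos(18.5°) + j·sin(18.5°)) = 95.78 + j32.05 V
Step 2 — Sum components: V_total = 249.8 + j112.6 V.
Step 3 — Convert to polar: |V_total| = 274 V, ∠V_total = 24.3°.

V_total = 274∠24.3° V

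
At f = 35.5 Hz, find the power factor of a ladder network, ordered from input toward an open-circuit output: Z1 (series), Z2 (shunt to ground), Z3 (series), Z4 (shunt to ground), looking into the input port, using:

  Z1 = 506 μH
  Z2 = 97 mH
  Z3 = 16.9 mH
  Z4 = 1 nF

Step 1 — Angular frequency: ω = 2π·f = 2π·35.5 = 223.1 rad/s.
Step 2 — Component impedances:
  Z1: Z = jωL = j·223.1·0.000506 = 0 + j0.1129 Ω
  Z2: Z = jωL = j·223.1·0.097 = 0 + j21.64 Ω
  Z3: Z = jωL = j·223.1·0.0169 = 0 + j3.77 Ω
  Z4: Z = 1/(jωC) = -j/(ω·C) = 0 - j4.483e+06 Ω
Step 3 — Ladder network (open output): work backward from the far end, alternating series and parallel combinations. Z_in = 0 + j21.75 Ω = 21.75∠90.0° Ω.
Step 4 — Power factor: PF = cos(φ) = Re(Z)/|Z| = 0/21.75 = 0.
Step 5 — Type: Im(Z) = 21.75 ⇒ lagging (phase φ = 90.0°).

PF = 0 (lagging, φ = 90.0°)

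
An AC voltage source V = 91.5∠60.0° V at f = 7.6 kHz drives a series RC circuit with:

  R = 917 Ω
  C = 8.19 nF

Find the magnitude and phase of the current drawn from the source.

Step 1 — Angular frequency: ω = 2π·f = 2π·7600 = 4.775e+04 rad/s.
Step 2 — Component impedances:
  R: Z = R = 917 Ω
  C: Z = 1/(jωC) = -j/(ω·C) = 0 - j2557 Ω
Step 3 — Series combination: Z_total = R + C = 917 - j2557 Ω = 2716∠-70.3° Ω.
Step 4 — Source phasor: V = 91.5∠60.0° V = 45.75 + j79.24 V.
Step 5 — Ohm's law: I = V / Z_total = (45.75 + j79.24) / (917 - j2557) = -0.02177 + j0.0257 A.
Step 6 — Convert to polar: |I| = 0.03368 A, ∠I = 130.3°.

I = 0.03368∠130.3° A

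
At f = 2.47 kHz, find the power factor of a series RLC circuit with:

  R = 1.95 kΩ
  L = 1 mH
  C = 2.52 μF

Step 1 — Angular frequency: ω = 2π·f = 2π·2470 = 1.552e+04 rad/s.
Step 2 — Component impedances:
  R: Z = R = 1950 Ω
  L: Z = jωL = j·1.552e+04·0.001 = 0 + j15.52 Ω
  C: Z = 1/(jωC) = -j/(ω·C) = 0 - j25.57 Ω
Step 3 — Series combination: Z_total = R + L + C = 1950 - j10.05 Ω = 1950∠-0.3° Ω.
Step 4 — Power factor: PF = cos(φ) = Re(Z)/|Z| = 1950/1950 = 1.
Step 5 — Type: Im(Z) = -10.05 ⇒ leading (phase φ = -0.3°).

PF = 1 (leading, φ = -0.3°)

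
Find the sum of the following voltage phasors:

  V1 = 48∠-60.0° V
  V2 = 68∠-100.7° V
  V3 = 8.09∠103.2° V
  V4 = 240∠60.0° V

Step 1 — Convert each phasor to rectangular form:
  V1 = 48·(cos(-60.0°) + j·sin(-60.0°)) = 24 - j41.57 V
  V2 = 68·(cos(-100.7°) + j·sin(-100.7°)) = -12.63 - j66.82 V
  V3 = 8.09·(cos(103.2°) + j·sin(103.2°)) = -1.847 + j7.876 V
  V4 = 240·(cos(60.0°) + j·sin(60.0°)) = 120 + j207.8 V
Step 2 — Sum components: V_total = 129.5 + j107.3 V.
Step 3 — Convert to polar: |V_total| = 168.2 V, ∠V_total = 39.6°.

V_total = 168.2∠39.6° V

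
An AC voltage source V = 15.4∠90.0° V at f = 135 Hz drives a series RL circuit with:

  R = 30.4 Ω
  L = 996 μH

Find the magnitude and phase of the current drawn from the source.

Step 1 — Angular frequency: ω = 2π·f = 2π·135 = 848.2 rad/s.
Step 2 — Component impedances:
  R: Z = R = 30.4 Ω
  L: Z = jωL = j·848.2·0.000996 = 0 + j0.8448 Ω
Step 3 — Series combination: Z_total = R + L = 30.4 + j0.8448 Ω = 30.41∠1.6° Ω.
Step 4 — Source phasor: V = 15.4∠90.0° V = 0 + j15.4 V.
Step 5 — Ohm's law: I = V / Z_total = (0 + j15.4) / (30.4 + j0.8448) = 0.01407 + j0.5062 A.
Step 6 — Convert to polar: |I| = 0.5064 A, ∠I = 88.4°.

I = 0.5064∠88.4° A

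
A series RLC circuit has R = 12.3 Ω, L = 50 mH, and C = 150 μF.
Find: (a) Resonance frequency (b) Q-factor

Step 1 — Resonance condition Im(Z)=0 gives ω₀ = 1/√(LC).
Step 2 — ω₀ = 1/√(0.05·0.00015) = 365.1 rad/s.
Step 3 — f₀ = ω₀/(2π) = 58.12 Hz.
Step 4 — Series Q: Q = ω₀L/R = 365.1·0.05/12.3 = 1.484.

(a) f₀ = 58.12 Hz  (b) Q = 1.484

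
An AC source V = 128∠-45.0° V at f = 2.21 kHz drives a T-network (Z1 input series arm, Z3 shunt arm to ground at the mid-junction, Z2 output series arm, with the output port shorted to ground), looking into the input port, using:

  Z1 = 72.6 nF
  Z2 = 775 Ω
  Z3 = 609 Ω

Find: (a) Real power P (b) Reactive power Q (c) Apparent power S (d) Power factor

Step 1 — Angular frequency: ω = 2π·f = 2π·2210 = 1.389e+04 rad/s.
Step 2 — Component impedances:
  Z1: Z = 1/(jωC) = -j/(ω·C) = 0 - j992 Ω
  Z2: Z = R = 775 Ω
  Z3: Z = R = 609 Ω
Step 3 — With the output port shorted to ground, the output series arm Z2 runs from the junction to ground; the shunt arm Z3 also runs from the junction to ground. They appear in parallel: Z3 || Z2 = 341 Ω.
Step 4 — Series with input arm Z1: Z_in = Z1 + (Z3 || Z2) = 341 - j992 Ω = 1049∠-71.0° Ω.
Step 5 — Source phasor: V = 128∠-45.0° V = 90.51 - j90.51 V.
Step 6 — Current: I = V / Z = 0.1097 + j0.05355 A = 0.122∠26.0° A.
Step 7 — Complex power: S = V·I* = 5.078 - j14.77 VA.
Step 8 — Real power: P = Re(S) = 5.078 W.
Step 9 — Reactive power: Q = Im(S) = -14.77 VAR.
Step 10 — Apparent power: |S| = 15.62 VA.
Step 11 — Power factor: PF = P/|S| = 0.3251 (leading).

(a) P = 5.078 W  (b) Q = -14.77 VAR  (c) S = 15.62 VA  (d) PF = 0.3251 (leading)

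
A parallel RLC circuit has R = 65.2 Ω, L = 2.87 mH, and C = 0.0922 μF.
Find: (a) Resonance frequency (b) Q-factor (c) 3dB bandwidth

Step 1 — Resonance: ω₀ = 1/√(LC) = 1/√(0.00287·9.22e-08) = 6.147e+04 rad/s.
Step 2 — f₀ = ω₀/(2π) = 9784 Hz.
Step 3 — Parallel Q: Q = R/(ω₀L) = 65.2/(6.147e+04·0.00287) = 0.3695.
Step 4 — Bandwidth: Δω = ω₀/Q = 1.663e+05 rad/s; BW = Δω/(2π) = 2.648e+04 Hz.

(a) f₀ = 9784 Hz  (b) Q = 0.3695  (c) BW = 2.648e+04 Hz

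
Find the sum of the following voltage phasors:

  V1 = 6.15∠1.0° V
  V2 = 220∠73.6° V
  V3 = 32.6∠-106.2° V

Step 1 — Convert each phasor to rectangular form:
  V1 = 6.15·(cos(1.0°) + j·sin(1.0°)) = 6.149 + j0.1073 V
  V2 = 220·(cos(73.6°) + j·sin(73.6°)) = 62.12 + j211 V
  V3 = 32.6·(cos(-106.2°) + j·sin(-106.2°)) = -9.095 - j31.31 V
Step 2 — Sum components: V_total = 59.17 + j179.9 V.
Step 3 — Convert to polar: |V_total| = 189.3 V, ∠V_total = 71.8°.

V_total = 189.3∠71.8° V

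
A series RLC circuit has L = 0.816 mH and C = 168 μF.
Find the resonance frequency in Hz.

Step 1 — Resonance condition Im(Z)=0 gives ω₀ = 1/√(LC).
Step 2 — ω₀ = 1/√(0.000816·0.000168) = 2701 rad/s.
Step 3 — f₀ = ω₀/(2π) = 429.9 Hz.

f₀ = 429.9 Hz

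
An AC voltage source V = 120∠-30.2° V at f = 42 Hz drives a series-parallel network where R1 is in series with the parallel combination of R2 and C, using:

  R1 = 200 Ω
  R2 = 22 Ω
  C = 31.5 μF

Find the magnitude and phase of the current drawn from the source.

Step 1 — Angular frequency: ω = 2π·f = 2π·42 = 263.9 rad/s.
Step 2 — Component impedances:
  R1: Z = R = 200 Ω
  R2: Z = R = 22 Ω
  C: Z = 1/(jωC) = -j/(ω·C) = 0 - j120.3 Ω
Step 3 — Parallel branch: R2 || C = 1/(1/R2 + 1/C) = 21.29 - j3.893 Ω.
Step 4 — Series with R1: Z_total = R1 + (R2 || C) = 221.3 - j3.893 Ω = 221.3∠-1.0° Ω.
Step 5 — Source phasor: V = 120∠-30.2° V = 103.7 - j60.36 V.
Step 6 — Ohm's law: I = V / Z_total = (103.7 - j60.36) / (221.3 - j3.893) = 0.4733 - j0.2645 A.
Step 7 — Convert to polar: |I| = 0.5422 A, ∠I = -29.2°.

I = 0.5422∠-29.2° A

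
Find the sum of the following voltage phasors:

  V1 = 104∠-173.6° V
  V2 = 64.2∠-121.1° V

Step 1 — Convert each phasor to rectangular form:
  V1 = 104·(cos(-173.6°) + j·sin(-173.6°)) = -103.4 - j11.59 V
  V2 = 64.2·(cos(-121.1°) + j·sin(-121.1°)) = -33.16 - j54.97 V
Step 2 — Sum components: V_total = -136.5 - j66.57 V.
Step 3 — Convert to polar: |V_total| = 151.9 V, ∠V_total = -154.0°.

V_total = 151.9∠-154.0° V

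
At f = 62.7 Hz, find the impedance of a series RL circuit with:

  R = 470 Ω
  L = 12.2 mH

Step 1 — Angular frequency: ω = 2π·f = 2π·62.7 = 394 rad/s.
Step 2 — Component impedances:
  R: Z = R = 470 Ω
  L: Z = jωL = j·394·0.0122 = 0 + j4.806 Ω
Step 3 — Series combination: Z_total = R + L = 470 + j4.806 Ω = 470∠0.6° Ω.

Z = 470 + j4.806 Ω = 470∠0.6° Ω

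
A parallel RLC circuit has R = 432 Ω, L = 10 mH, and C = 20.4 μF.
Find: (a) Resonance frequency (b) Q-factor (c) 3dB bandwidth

Step 1 — Resonance: ω₀ = 1/√(LC) = 1/√(0.01·2.04e-05) = 2214 rad/s.
Step 2 — f₀ = ω₀/(2π) = 352.4 Hz.
Step 3 — Parallel Q: Q = R/(ω₀L) = 432/(2214·0.01) = 19.51.
Step 4 — Bandwidth: Δω = ω₀/Q = 113.5 rad/s; BW = Δω/(2π) = 18.06 Hz.

(a) f₀ = 352.4 Hz  (b) Q = 19.51  (c) BW = 18.06 Hz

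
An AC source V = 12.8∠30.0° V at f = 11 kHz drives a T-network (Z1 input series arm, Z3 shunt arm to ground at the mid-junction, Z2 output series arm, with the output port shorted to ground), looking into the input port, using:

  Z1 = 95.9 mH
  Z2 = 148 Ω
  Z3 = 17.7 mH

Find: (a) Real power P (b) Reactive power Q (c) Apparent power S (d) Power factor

Step 1 — Angular frequency: ω = 2π·f = 2π·1.1e+04 = 6.912e+04 rad/s.
Step 2 — Component impedances:
  Z1: Z = jωL = j·6.912e+04·0.0959 = 0 + j6628 Ω
  Z2: Z = R = 148 Ω
  Z3: Z = jωL = j·6.912e+04·0.0177 = 0 + j1223 Ω
Step 3 — With the output port shorted to ground, the output series arm Z2 runs from the junction to ground; the shunt arm Z3 also runs from the junction to ground. They appear in parallel: Z3 || Z2 = 145.9 + j17.65 Ω.
Step 4 — Series with input arm Z1: Z_in = Z1 + (Z3 || Z2) = 145.9 + j6646 Ω = 6647∠88.7° Ω.
Step 5 — Source phasor: V = 12.8∠30.0° V = 11.09 + j6.4 V.
Step 6 — Current: I = V / Z = 0.0009991 - j0.001646 A = 0.001926∠-58.7° A.
Step 7 — Complex power: S = V·I* = 0.0005408 + j0.02464 VA.
Step 8 — Real power: P = Re(S) = 0.0005408 W.
Step 9 — Reactive power: Q = Im(S) = 0.02464 VAR.
Step 10 — Apparent power: |S| = 0.02465 VA.
Step 11 — Power factor: PF = P/|S| = 0.02194 (lagging).

(a) P = 0.0005408 W  (b) Q = 0.02464 VAR  (c) S = 0.02465 VA  (d) PF = 0.02194 (lagging)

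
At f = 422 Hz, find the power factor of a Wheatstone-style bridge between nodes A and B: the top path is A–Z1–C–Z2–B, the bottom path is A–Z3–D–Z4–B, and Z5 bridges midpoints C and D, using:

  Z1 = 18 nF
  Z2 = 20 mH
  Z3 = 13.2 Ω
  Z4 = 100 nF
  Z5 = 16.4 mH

Step 1 — Angular frequency: ω = 2π·f = 2π·422 = 2652 rad/s.
Step 2 — Component impedances:
  Z1: Z = 1/(jωC) = -j/(ω·C) = 0 - j2.095e+04 Ω
  Z2: Z = jωL = j·2652·0.02 = 0 + j53.03 Ω
  Z3: Z = R = 13.2 Ω
  Z4: Z = 1/(jωC) = -j/(ω·C) = 0 - j3771 Ω
  Z5: Z = jωL = j·2652·0.0164 = 0 + j43.48 Ω
Step 3 — Bridge requires nodal analysis (the Z5 bridge couples midpoints C and D, so the two paths cannot be reduced to a simple series/parallel combination). Setting node B to ground and injecting 1 A at node A, the 3-node admittance system at A, C, D solves to V_A = Z_AB = 13.26 + j99.14 Ω = 100∠82.4° Ω.
Step 4 — Power factor: PF = cos(φ) = Re(Z)/|Z| = 13.256/100.02 = 0.1325.
Step 5 — Type: Im(Z) = 99.14 ⇒ lagging (phase φ = 82.4°).

PF = 0.1325 (lagging, φ = 82.4°)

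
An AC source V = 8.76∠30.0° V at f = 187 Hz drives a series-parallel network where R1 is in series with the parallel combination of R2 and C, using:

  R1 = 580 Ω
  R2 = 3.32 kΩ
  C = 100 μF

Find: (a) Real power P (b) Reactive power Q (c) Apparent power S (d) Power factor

Step 1 — Angular frequency: ω = 2π·f = 2π·187 = 1175 rad/s.
Step 2 — Component impedances:
  R1: Z = R = 580 Ω
  R2: Z = R = 3320 Ω
  C: Z = 1/(jωC) = -j/(ω·C) = 0 - j8.511 Ω
Step 3 — Parallel branch: R2 || C = 1/(1/R2 + 1/C) = 0.02182 - j8.511 Ω.
Step 4 — Series with R1: Z_total = R1 + (R2 || C) = 580 - j8.511 Ω = 580.1∠-0.8° Ω.
Step 5 — Source phasor: V = 8.76∠30.0° V = 7.586 + j4.38 V.
Step 6 — Current: I = V / Z = 0.01297 + j0.007742 A = 0.0151∠30.8° A.
Step 7 — Complex power: S = V·I* = 0.1323 - j0.001941 VA.
Step 8 — Real power: P = Re(S) = 0.1323 W.
Step 9 — Reactive power: Q = Im(S) = -0.001941 VAR.
Step 10 — Apparent power: |S| = 0.1323 VA.
Step 11 — Power factor: PF = P/|S| = 0.9999 (leading).

(a) P = 0.1323 W  (b) Q = -0.001941 VAR  (c) S = 0.1323 VA  (d) PF = 0.9999 (leading)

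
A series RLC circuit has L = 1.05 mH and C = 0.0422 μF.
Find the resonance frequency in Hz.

Step 1 — Resonance condition Im(Z)=0 gives ω₀ = 1/√(LC).
Step 2 — ω₀ = 1/√(0.00105·4.22e-08) = 1.502e+05 rad/s.
Step 3 — f₀ = ω₀/(2π) = 2.391e+04 Hz.

f₀ = 2.391e+04 Hz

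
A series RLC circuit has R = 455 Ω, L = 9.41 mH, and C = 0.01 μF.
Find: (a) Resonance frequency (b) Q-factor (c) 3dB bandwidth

Step 1 — Resonance: ω₀ = 1/√(LC) = 1/√(0.00941·1e-08) = 1.031e+05 rad/s.
Step 2 — f₀ = ω₀/(2π) = 1.641e+04 Hz.
Step 3 — Series Q: Q = ω₀L/R = 1.031e+05·0.00941/455 = 2.132.
Step 4 — Bandwidth: Δω = ω₀/Q = 4.835e+04 rad/s; BW = Δω/(2π) = 7696 Hz.

(a) f₀ = 1.641e+04 Hz  (b) Q = 2.132  (c) BW = 7696 Hz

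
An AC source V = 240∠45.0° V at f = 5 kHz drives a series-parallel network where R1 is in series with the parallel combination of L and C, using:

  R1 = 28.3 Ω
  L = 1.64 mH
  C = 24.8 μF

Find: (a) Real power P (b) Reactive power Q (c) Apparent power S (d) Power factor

Step 1 — Angular frequency: ω = 2π·f = 2π·5000 = 3.142e+04 rad/s.
Step 2 — Component impedances:
  R1: Z = R = 28.3 Ω
  L: Z = jωL = j·3.142e+04·0.00164 = 0 + j51.52 Ω
  C: Z = 1/(jωC) = -j/(ω·C) = 0 - j1.284 Ω
Step 3 — Parallel branch: L || C = 1/(1/L + 1/C) = 0 - j1.316 Ω.
Step 4 — Series with R1: Z_total = R1 + (L || C) = 28.3 - j1.316 Ω = 28.33∠-2.7° Ω.
Step 5 — Source phasor: V = 240∠45.0° V = 169.7 + j169.7 V.
Step 6 — Current: I = V / Z = 5.705 + j6.262 A = 8.471∠47.7° A.
Step 7 — Complex power: S = V·I* = 2031 - j94.46 VA.
Step 8 — Real power: P = Re(S) = 2031 W.
Step 9 — Reactive power: Q = Im(S) = -94.46 VAR.
Step 10 — Apparent power: |S| = 2033 VA.
Step 11 — Power factor: PF = P/|S| = 0.9989 (leading).

(a) P = 2031 W  (b) Q = -94.46 VAR  (c) S = 2033 VA  (d) PF = 0.9989 (leading)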